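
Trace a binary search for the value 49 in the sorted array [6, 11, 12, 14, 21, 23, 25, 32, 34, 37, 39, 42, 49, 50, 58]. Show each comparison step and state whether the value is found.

Binary search for 49 in [6, 11, 12, 14, 21, 23, 25, 32, 34, 37, 39, 42, 49, 50, 58]:

lo=0, hi=14, mid=7, arr[mid]=32 -> 32 < 49, search right half
lo=8, hi=14, mid=11, arr[mid]=42 -> 42 < 49, search right half
lo=12, hi=14, mid=13, arr[mid]=50 -> 50 > 49, search left half
lo=12, hi=12, mid=12, arr[mid]=49 -> Found target at index 12!

Binary search finds 49 at index 12 after 4 comparisons. The search repeatedly halves the search space by comparing with the middle element.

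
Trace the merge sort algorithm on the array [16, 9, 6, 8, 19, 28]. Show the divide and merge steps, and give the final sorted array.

Merge sort trace:

Split: [16, 9, 6, 8, 19, 28] -> [16, 9, 6] and [8, 19, 28]
  Split: [16, 9, 6] -> [16] and [9, 6]
    Split: [9, 6] -> [9] and [6]
    Merge: [9] + [6] -> [6, 9]
  Merge: [16] + [6, 9] -> [6, 9, 16]
  Split: [8, 19, 28] -> [8] and [19, 28]
    Split: [19, 28] -> [19] and [28]
    Merge: [19] + [28] -> [19, 28]
  Merge: [8] + [19, 28] -> [8, 19, 28]
Merge: [6, 9, 16] + [8, 19, 28] -> [6, 8, 9, 16, 19, 28]

Final sorted array: [6, 8, 9, 16, 19, 28]

The merge sort proceeds by recursively splitting the array and merging sorted halves.
After all merges, the sorted array is [6, 8, 9, 16, 19, 28].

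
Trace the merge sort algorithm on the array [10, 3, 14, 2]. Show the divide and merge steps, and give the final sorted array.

Merge sort trace:

Split: [10, 3, 14, 2] -> [10, 3] and [14, 2]
  Split: [10, 3] -> [10] and [3]
  Merge: [10] + [3] -> [3, 10]
  Split: [14, 2] -> [14] and [2]
  Merge: [14] + [2] -> [2, 14]
Merge: [3, 10] + [2, 14] -> [2, 3, 10, 14]

Final sorted array: [2, 3, 10, 14]

The merge sort proceeds by recursively splitting the array and merging sorted halves.
After all merges, the sorted array is [2, 3, 10, 14].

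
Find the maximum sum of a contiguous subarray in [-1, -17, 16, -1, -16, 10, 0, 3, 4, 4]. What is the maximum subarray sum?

Using Kadane's algorithm on [-1, -17, 16, -1, -16, 10, 0, 3, 4, 4]:

Scanning through the array:
Position 1 (value -17): max_ending_here = -17, max_so_far = -1
Position 2 (value 16): max_ending_here = 16, max_so_far = 16
Position 3 (value -1): max_ending_here = 15, max_so_far = 16
Position 4 (value -16): max_ending_here = -1, max_so_far = 16
Position 5 (value 10): max_ending_here = 10, max_so_far = 16
Position 6 (value 0): max_ending_here = 10, max_so_far = 16
Position 7 (value 3): max_ending_here = 13, max_so_far = 16
Position 8 (value 4): max_ending_here = 17, max_so_far = 17
Position 9 (value 4): max_ending_here = 21, max_so_far = 21

Maximum subarray: [10, 0, 3, 4, 4]
Maximum sum: 21

The maximum subarray is [10, 0, 3, 4, 4] with sum 21. This subarray runs from index 5 to index 9.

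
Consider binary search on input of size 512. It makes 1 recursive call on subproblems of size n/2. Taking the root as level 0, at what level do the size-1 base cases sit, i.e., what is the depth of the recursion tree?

For divide and conquer with division factor 2:

Problem sizes at each level:
Level 0: 512
Level 1: 256
Level 2: 128
Level 3: 64
Level 4: 32
Level 5: 16
Level 6: 8
Level 7: 4
Level 8: 2
Level 9: 1

The root is level 0 and the size-1 base case is level 9 (the tree spans levels 0 through 9, i.e. 10 levels counting the root), so the depth is the number of divisions: log_2(512) = 9

The recursion tree depth is log_2(512) = 9. At each level, the problem size is divided by 2, so it takes 9 divisions to reduce to a base case of size 1. The algorithm makes 1 recursive call at each level.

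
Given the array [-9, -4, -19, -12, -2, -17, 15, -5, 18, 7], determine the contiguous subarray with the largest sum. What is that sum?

Using Kadane's algorithm on [-9, -4, -19, -12, -2, -17, 15, -5, 18, 7]:

Scanning through the array:
Position 1 (value -4): max_ending_here = -4, max_so_far = -4
Position 2 (value -19): max_ending_here = -19, max_so_far = -4
Position 3 (value -12): max_ending_here = -12, max_so_far = -4
Position 4 (value -2): max_ending_here = -2, max_so_far = -2
Position 5 (value -17): max_ending_here = -17, max_so_far = -2
Position 6 (value 15): max_ending_here = 15, max_so_far = 15
Position 7 (value -5): max_ending_here = 10, max_so_far = 15
Position 8 (value 18): max_ending_here = 28, max_so_far = 28
Position 9 (value 7): max_ending_here = 35, max_so_far = 35

Maximum subarray: [15, -5, 18, 7]
Maximum sum: 35

The maximum subarray is [15, -5, 18, 7] with sum 35. This subarray runs from index 6 to index 9.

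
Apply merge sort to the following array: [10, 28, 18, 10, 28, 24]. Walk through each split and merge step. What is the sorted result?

Merge sort trace:

Split: [10, 28, 18, 10, 28, 24] -> [10, 28, 18] and [10, 28, 24]
  Split: [10, 28, 18] -> [10] and [28, 18]
    Split: [28, 18] -> [28] and [18]
    Merge: [28] + [18] -> [18, 28]
  Merge: [10] + [18, 28] -> [10, 18, 28]
  Split: [10, 28, 24] -> [10] and [28, 24]
    Split: [28, 24] -> [28] and [24]
    Merge: [28] + [24] -> [24, 28]
  Merge: [10] + [24, 28] -> [10, 24, 28]
Merge: [10, 18, 28] + [10, 24, 28] -> [10, 10, 18, 24, 28, 28]

Final sorted array: [10, 10, 18, 24, 28, 28]

The merge sort proceeds by recursively splitting the array and merging sorted halves.
After all merges, the sorted array is [10, 10, 18, 24, 28, 28].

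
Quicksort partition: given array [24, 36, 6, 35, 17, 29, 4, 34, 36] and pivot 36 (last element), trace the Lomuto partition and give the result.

Lomuto partition with pivot = 36:

Initial array: [24, 36, 6, 35, 17, 29, 4, 34, 36]

arr[0]=24 <= 36: swap with position 0, array becomes [24, 36, 6, 35, 17, 29, 4, 34, 36]
arr[1]=36 <= 36: swap with position 1, array becomes [24, 36, 6, 35, 17, 29, 4, 34, 36]
arr[2]=6 <= 36: swap with position 2, array becomes [24, 36, 6, 35, 17, 29, 4, 34, 36]
arr[3]=35 <= 36: swap with position 3, array becomes [24, 36, 6, 35, 17, 29, 4, 34, 36]
arr[4]=17 <= 36: swap with position 4, array becomes [24, 36, 6, 35, 17, 29, 4, 34, 36]
arr[5]=29 <= 36: swap with position 5, array becomes [24, 36, 6, 35, 17, 29, 4, 34, 36]
arr[6]=4 <= 36: swap with position 6, array becomes [24, 36, 6, 35, 17, 29, 4, 34, 36]
arr[7]=34 <= 36: swap with position 7, array becomes [24, 36, 6, 35, 17, 29, 4, 34, 36]

Place pivot at position 8: [24, 36, 6, 35, 17, 29, 4, 34, 36]
Pivot position: 8

After partitioning with pivot 36, the array becomes [24, 36, 6, 35, 17, 29, 4, 34, 36]. The pivot is placed at index 8. All elements to the left of the pivot are <= 36, and all elements to the right are > 36.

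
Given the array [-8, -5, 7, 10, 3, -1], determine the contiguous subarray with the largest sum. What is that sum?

Using Kadane's algorithm on [-8, -5, 7, 10, 3, -1]:

Scanning through the array:
Position 1 (value -5): max_ending_here = -5, max_so_far = -5
Position 2 (value 7): max_ending_here = 7, max_so_far = 7
Position 3 (value 10): max_ending_here = 17, max_so_far = 17
Position 4 (value 3): max_ending_here = 20, max_so_far = 20
Position 5 (value -1): max_ending_here = 19, max_so_far = 20

Maximum subarray: [7, 10, 3]
Maximum sum: 20

The maximum subarray is [7, 10, 3] with sum 20. This subarray runs from index 2 to index 4.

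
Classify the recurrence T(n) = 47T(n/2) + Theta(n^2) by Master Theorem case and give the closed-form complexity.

Master Theorem for T(n) = 47T(n/2) + O(n^2):

a = 47, b = 2, c = 2
log_b(a) = log_2(47) = 5.5546

Case 1: c = 2 < log_2(47) = 5.5546
T(n) = O(n^(log_2 47))

For T(n) = 47T(n/2) + O(n^2): log_2(47) = 5.5546. This is Case 1 of the Master Theorem (c < log_b(a), work dominated by leaves), giving O(n^(log_2 47)).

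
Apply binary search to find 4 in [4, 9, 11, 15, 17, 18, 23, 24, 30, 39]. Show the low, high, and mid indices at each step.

Binary search for 4 in [4, 9, 11, 15, 17, 18, 23, 24, 30, 39]:

lo=0, hi=9, mid=4, arr[mid]=17 -> 17 > 4, search left half
lo=0, hi=3, mid=1, arr[mid]=9 -> 9 > 4, search left half
lo=0, hi=0, mid=0, arr[mid]=4 -> Found target at index 0!

Binary search finds 4 at index 0 after 3 comparisons. The search repeatedly halves the search space by comparing with the middle element.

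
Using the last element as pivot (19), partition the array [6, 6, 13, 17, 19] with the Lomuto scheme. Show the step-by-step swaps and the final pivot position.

Lomuto partition with pivot = 19:

Initial array: [6, 6, 13, 17, 19]

arr[0]=6 <= 19: swap with position 0, array becomes [6, 6, 13, 17, 19]
arr[1]=6 <= 19: swap with position 1, array becomes [6, 6, 13, 17, 19]
arr[2]=13 <= 19: swap with position 2, array becomes [6, 6, 13, 17, 19]
arr[3]=17 <= 19: swap with position 3, array becomes [6, 6, 13, 17, 19]

Place pivot at position 4: [6, 6, 13, 17, 19]
Pivot position: 4

After partitioning with pivot 19, the array becomes [6, 6, 13, 17, 19]. The pivot is placed at index 4. All elements to the left of the pivot are <= 19, and all elements to the right are > 19.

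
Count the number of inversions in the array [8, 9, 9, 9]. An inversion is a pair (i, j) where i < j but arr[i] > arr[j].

Finding inversions in [8, 9, 9, 9]:


Total inversions: 0

The array has 0 inversions. It is already sorted.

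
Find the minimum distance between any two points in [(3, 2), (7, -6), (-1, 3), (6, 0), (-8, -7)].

Computing all pairwise distances among 5 points:

d((3, 2), (7, -6)) = 8.9443
d((3, 2), (-1, 3)) = 4.1231
d((3, 2), (6, 0)) = 3.6056 <-- minimum
d((3, 2), (-8, -7)) = 14.2127
d((7, -6), (-1, 3)) = 12.0416
d((7, -6), (6, 0)) = 6.0828
d((7, -6), (-8, -7)) = 15.0333
d((-1, 3), (6, 0)) = 7.6158
d((-1, 3), (-8, -7)) = 12.2066
d((6, 0), (-8, -7)) = 15.6525

Closest pair: (3, 2) and (6, 0) with distance 3.6056

The closest pair is (3, 2) and (6, 0) with Euclidean distance 3.6056. For 5 points, brute-force pairwise comparison is shown above. For large n, the divide-and-conquer algorithm (sort by x, recurse on halves, check the dividing strip) achieves O(n log n).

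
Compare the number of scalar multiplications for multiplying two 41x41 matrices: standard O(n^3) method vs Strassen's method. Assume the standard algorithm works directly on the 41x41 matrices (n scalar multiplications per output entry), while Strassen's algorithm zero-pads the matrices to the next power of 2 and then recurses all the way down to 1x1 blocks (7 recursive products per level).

Matrix multiplication for 41x41 matrices:

Strassen's algorithm requires power-of-2 dimensions. Pad 41x41 to 64x64 (next power of 2).

Standard algorithm: 41^3 = 68921 multiplications
Strassen's algorithm: 7^(log2(64)) = 7^6 = 117649 multiplications
Difference: 68921 - 117649 = -48728 (Strassen uses MORE here due to padding overhead — for small or just-over-power-of-2 n, padding can outweigh the per-level savings)

Standard: 68921 multiplications (41^3). Strassen: 117649 multiplications (7^6, after padding to 64x64). Strassen reduces 8 recursive multiplications to 7 at each level.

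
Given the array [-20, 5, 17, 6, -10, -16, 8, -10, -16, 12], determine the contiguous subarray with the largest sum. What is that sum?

Using Kadane's algorithm on [-20, 5, 17, 6, -10, -16, 8, -10, -16, 12]:

Scanning through the array:
Position 1 (value 5): max_ending_here = 5, max_so_far = 5
Position 2 (value 17): max_ending_here = 22, max_so_far = 22
Position 3 (value 6): max_ending_here = 28, max_so_far = 28
Position 4 (value -10): max_ending_here = 18, max_so_far = 28
Position 5 (value -16): max_ending_here = 2, max_so_far = 28
Position 6 (value 8): max_ending_here = 10, max_so_far = 28
Position 7 (value -10): max_ending_here = 0, max_so_far = 28
Position 8 (value -16): max_ending_here = -16, max_so_far = 28
Position 9 (value 12): max_ending_here = 12, max_so_far = 28

Maximum subarray: [5, 17, 6]
Maximum sum: 28

The maximum subarray is [5, 17, 6] with sum 28. This subarray runs from index 1 to index 3.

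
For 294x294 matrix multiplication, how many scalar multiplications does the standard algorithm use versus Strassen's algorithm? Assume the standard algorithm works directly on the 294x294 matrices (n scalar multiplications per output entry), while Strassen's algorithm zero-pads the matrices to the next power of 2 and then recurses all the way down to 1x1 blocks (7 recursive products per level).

Matrix multiplication for 294x294 matrices:

Strassen's algorithm requires power-of-2 dimensions. Pad 294x294 to 512x512 (next power of 2).

Standard algorithm: 294^3 = 25412184 multiplications
Strassen's algorithm: 7^(log2(512)) = 7^9 = 40353607 multiplications
Difference: 25412184 - 40353607 = -14941423 (Strassen uses MORE here due to padding overhead — for small or just-over-power-of-2 n, padding can outweigh the per-level savings)

Standard: 25412184 multiplications (294^3). Strassen: 40353607 multiplications (7^9, after padding to 512x512). Strassen reduces 8 recursive multiplications to 7 at each level.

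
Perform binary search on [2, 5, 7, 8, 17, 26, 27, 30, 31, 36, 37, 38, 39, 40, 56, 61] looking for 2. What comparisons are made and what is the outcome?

Binary search for 2 in [2, 5, 7, 8, 17, 26, 27, 30, 31, 36, 37, 38, 39, 40, 56, 61]:

lo=0, hi=15, mid=7, arr[mid]=30 -> 30 > 2, search left half
lo=0, hi=6, mid=3, arr[mid]=8 -> 8 > 2, search left half
lo=0, hi=2, mid=1, arr[mid]=5 -> 5 > 2, search left half
lo=0, hi=0, mid=0, arr[mid]=2 -> Found target at index 0!

Binary search finds 2 at index 0 after 4 comparisons. The search repeatedly halves the search space by comparing with the middle element.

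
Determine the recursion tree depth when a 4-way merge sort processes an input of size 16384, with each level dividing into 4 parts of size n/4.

For divide and conquer with division factor 4:

Problem sizes at each level:
Level 0: 16384
Level 1: 4096
Level 2: 1024
Level 3: 256
Level 4: 64
Level 5: 16
Level 6: 4
Level 7: 1

The root is level 0 and the size-1 base case is level 7 (the tree spans levels 0 through 7, i.e. 8 levels counting the root), so the depth is the number of divisions: log_4(16384) = 7

The recursion tree depth is log_4(16384) = 7. At each level, the problem size is divided by 4, so it takes 7 divisions to reduce to a base case of size 1. The algorithm makes 4 recursive calls at each level.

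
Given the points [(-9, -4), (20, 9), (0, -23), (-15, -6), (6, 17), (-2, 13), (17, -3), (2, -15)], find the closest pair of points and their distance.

Computing all pairwise distances among 8 points:

d((-9, -4), (20, 9)) = 31.7805
d((-9, -4), (0, -23)) = 21.0238
d((-9, -4), (-15, -6)) = 6.3246 <-- minimum
d((-9, -4), (6, 17)) = 25.807
d((-9, -4), (-2, 13)) = 18.3848
d((-9, -4), (17, -3)) = 26.0192
d((-9, -4), (2, -15)) = 15.5563
d((20, 9), (0, -23)) = 37.7359
d((20, 9), (-15, -6)) = 38.0789
d((20, 9), (6, 17)) = 16.1245
d((20, 9), (-2, 13)) = 22.3607
d((20, 9), (17, -3)) = 12.3693
d((20, 9), (2, -15)) = 30.0
d((0, -23), (-15, -6)) = 22.6716
d((0, -23), (6, 17)) = 40.4475
d((0, -23), (-2, 13)) = 36.0555
d((0, -23), (17, -3)) = 26.2488
d((0, -23), (2, -15)) = 8.2462
d((-15, -6), (6, 17)) = 31.1448
d((-15, -6), (-2, 13)) = 23.0217
d((-15, -6), (17, -3)) = 32.1403
d((-15, -6), (2, -15)) = 19.2354
d((6, 17), (-2, 13)) = 8.9443
d((6, 17), (17, -3)) = 22.8254
d((6, 17), (2, -15)) = 32.249
d((-2, 13), (17, -3)) = 24.8395
d((-2, 13), (2, -15)) = 28.2843
d((17, -3), (2, -15)) = 19.2094

Closest pair: (-9, -4) and (-15, -6) with distance 6.3246

The closest pair is (-9, -4) and (-15, -6) with Euclidean distance 6.3246. For 8 points, brute-force pairwise comparison is shown above. For large n, the divide-and-conquer algorithm (sort by x, recurse on halves, check the dividing strip) achieves O(n log n).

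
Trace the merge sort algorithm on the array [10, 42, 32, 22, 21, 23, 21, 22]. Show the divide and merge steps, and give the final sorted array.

Merge sort trace:

Split: [10, 42, 32, 22, 21, 23, 21, 22] -> [10, 42, 32, 22] and [21, 23, 21, 22]
  Split: [10, 42, 32, 22] -> [10, 42] and [32, 22]
    Split: [10, 42] -> [10] and [42]
    Merge: [10] + [42] -> [10, 42]
    Split: [32, 22] -> [32] and [22]
    Merge: [32] + [22] -> [22, 32]
  Merge: [10, 42] + [22, 32] -> [10, 22, 32, 42]
  Split: [21, 23, 21, 22] -> [21, 23] and [21, 22]
    Split: [21, 23] -> [21] and [23]
    Merge: [21] + [23] -> [21, 23]
    Split: [21, 22] -> [21] and [22]
    Merge: [21] + [22] -> [21, 22]
  Merge: [21, 23] + [21, 22] -> [21, 21, 22, 23]
Merge: [10, 22, 32, 42] + [21, 21, 22, 23] -> [10, 21, 21, 22, 22, 23, 32, 42]

Final sorted array: [10, 21, 21, 22, 22, 23, 32, 42]

The merge sort proceeds by recursively splitting the array and merging sorted halves.
After all merges, the sorted array is [10, 21, 21, 22, 22, 23, 32, 42].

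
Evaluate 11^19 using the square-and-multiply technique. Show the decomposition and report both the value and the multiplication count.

Computing 11^19 by squaring (build up from 11^1; each line after the first costs one multiplication):

11^1 = 11
11^2 = (11^1)^2 = 11^2 = 121
11^4 = (11^2)^2 = 121^2 = 14641
11^8 = (11^4)^2 = 14641^2 = 214358881
11^9 = 11 * 11^8 = 11 * 214358881 = 2357947691
11^18 = (11^9)^2 = 2357947691^2 = 5559917313492231481
11^19 = 11 * 11^18 = 11 * 5559917313492231481 = 61159090448414546291

Result: 61159090448414546291
Multiplications needed: 6 (6 lines after 11^1)

11^19 = 61159090448414546291. Using exponentiation by squaring, this requires 6 multiplications. The key idea: if the exponent is even, square the half-power; if odd, multiply by the base once.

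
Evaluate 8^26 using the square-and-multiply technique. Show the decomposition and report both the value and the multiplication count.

Computing 8^26 by squaring (build up from 8^1; each line after the first costs one multiplication):

8^1 = 8
8^2 = (8^1)^2 = 8^2 = 64
8^3 = 8 * 8^2 = 8 * 64 = 512
8^6 = (8^3)^2 = 512^2 = 262144
8^12 = (8^6)^2 = 262144^2 = 68719476736
8^13 = 8 * 8^12 = 8 * 68719476736 = 549755813888
8^26 = (8^13)^2 = 549755813888^2 = 302231454903657293676544

Result: 302231454903657293676544
Multiplications needed: 6 (6 lines after 8^1)

8^26 = 302231454903657293676544. Using exponentiation by squaring, this requires 6 multiplications. The key idea: if the exponent is even, square the half-power; if odd, multiply by the base once.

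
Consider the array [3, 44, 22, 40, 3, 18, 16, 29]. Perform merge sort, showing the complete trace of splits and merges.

Merge sort trace:

Split: [3, 44, 22, 40, 3, 18, 16, 29] -> [3, 44, 22, 40] and [3, 18, 16, 29]
  Split: [3, 44, 22, 40] -> [3, 44] and [22, 40]
    Split: [3, 44] -> [3] and [44]
    Merge: [3] + [44] -> [3, 44]
    Split: [22, 40] -> [22] and [40]
    Merge: [22] + [40] -> [22, 40]
  Merge: [3, 44] + [22, 40] -> [3, 22, 40, 44]
  Split: [3, 18, 16, 29] -> [3, 18] and [16, 29]
    Split: [3, 18] -> [3] and [18]
    Merge: [3] + [18] -> [3, 18]
    Split: [16, 29] -> [16] and [29]
    Merge: [16] + [29] -> [16, 29]
  Merge: [3, 18] + [16, 29] -> [3, 16, 18, 29]
Merge: [3, 22, 40, 44] + [3, 16, 18, 29] -> [3, 3, 16, 18, 22, 29, 40, 44]

Final sorted array: [3, 3, 16, 18, 22, 29, 40, 44]

The merge sort proceeds by recursively splitting the array and merging sorted halves.
After all merges, the sorted array is [3, 3, 16, 18, 22, 29, 40, 44].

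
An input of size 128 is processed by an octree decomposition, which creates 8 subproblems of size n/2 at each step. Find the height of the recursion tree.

For divide and conquer with division factor 2:

Problem sizes at each level:
Level 0: 128
Level 1: 64
Level 2: 32
Level 3: 16
Level 4: 8
Level 5: 4
Level 6: 2
Level 7: 1

The root is level 0 and the size-1 base case is level 7 (the tree spans levels 0 through 7, i.e. 8 levels counting the root), so the depth is the number of divisions: log_2(128) = 7

The recursion tree depth is log_2(128) = 7. At each level, the problem size is divided by 2, so it takes 7 divisions to reduce to a base case of size 1. The algorithm makes 8 recursive calls at each level.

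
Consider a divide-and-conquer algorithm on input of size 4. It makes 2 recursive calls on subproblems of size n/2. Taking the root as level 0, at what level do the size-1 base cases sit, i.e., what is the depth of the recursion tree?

For divide and conquer with division factor 2:

Problem sizes at each level:
Level 0: 4
Level 1: 2
Level 2: 1

The root is level 0 and the size-1 base case is level 2 (the tree spans levels 0 through 2, i.e. 3 levels counting the root), so the depth is the number of divisions: log_2(4) = 2

The recursion tree depth is log_2(4) = 2. At each level, the problem size is divided by 2, so it takes 2 divisions to reduce to a base case of size 1. The algorithm makes 2 recursive calls at each level.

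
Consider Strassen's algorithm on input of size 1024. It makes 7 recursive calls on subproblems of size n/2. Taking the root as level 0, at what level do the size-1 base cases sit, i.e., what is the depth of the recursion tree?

For divide and conquer with division factor 2:

Problem sizes at each level:
Level 0: 1024
Level 1: 512
Level 2: 256
Level 3: 128
Level 4: 64
Level 5: 32
Level 6: 16
Level 7: 8
Level 8: 4
Level 9: 2
Level 10: 1

The root is level 0 and the size-1 base case is level 10 (the tree spans levels 0 through 10, i.e. 11 levels counting the root), so the depth is the number of divisions: log_2(1024) = 10

The recursion tree depth is log_2(1024) = 10. At each level, the problem size is divided by 2, so it takes 10 divisions to reduce to a base case of size 1. The algorithm makes 7 recursive calls at each level.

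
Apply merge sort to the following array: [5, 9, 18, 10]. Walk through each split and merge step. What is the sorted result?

Merge sort trace:

Split: [5, 9, 18, 10] -> [5, 9] and [18, 10]
  Split: [5, 9] -> [5] and [9]
  Merge: [5] + [9] -> [5, 9]
  Split: [18, 10] -> [18] and [10]
  Merge: [18] + [10] -> [10, 18]
Merge: [5, 9] + [10, 18] -> [5, 9, 10, 18]

Final sorted array: [5, 9, 10, 18]

The merge sort proceeds by recursively splitting the array and merging sorted halves.
After all merges, the sorted array is [5, 9, 10, 18].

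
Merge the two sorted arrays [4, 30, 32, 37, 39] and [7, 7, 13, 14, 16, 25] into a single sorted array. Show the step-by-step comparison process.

Merging process:

Compare 4 vs 7: take 4 from left. Merged: [4]
Compare 30 vs 7: take 7 from right. Merged: [4, 7]
Compare 30 vs 7: take 7 from right. Merged: [4, 7, 7]
Compare 30 vs 13: take 13 from right. Merged: [4, 7, 7, 13]
Compare 30 vs 14: take 14 from right. Merged: [4, 7, 7, 13, 14]
Compare 30 vs 16: take 16 from right. Merged: [4, 7, 7, 13, 14, 16]
Compare 30 vs 25: take 25 from right. Merged: [4, 7, 7, 13, 14, 16, 25]
Append remaining from left: [30, 32, 37, 39]. Merged: [4, 7, 7, 13, 14, 16, 25, 30, 32, 37, 39]

Final merged array: [4, 7, 7, 13, 14, 16, 25, 30, 32, 37, 39]
Total comparisons: 7

The merged array is [4, 7, 7, 13, 14, 16, 25, 30, 32, 37, 39], requiring 7 comparisons. The merge step runs in O(n) time where n is the total number of elements.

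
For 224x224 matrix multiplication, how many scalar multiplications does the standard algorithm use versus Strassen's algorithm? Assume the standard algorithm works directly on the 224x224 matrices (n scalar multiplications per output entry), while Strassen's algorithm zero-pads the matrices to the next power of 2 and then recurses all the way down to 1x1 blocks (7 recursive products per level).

Matrix multiplication for 224x224 matrices:

Strassen's algorithm requires power-of-2 dimensions. Pad 224x224 to 256x256 (next power of 2).

Standard algorithm: 224^3 = 11239424 multiplications
Strassen's algorithm: 7^(log2(256)) = 7^8 = 5764801 multiplications
Savings: 11239424 - 5764801 = 5474623 multiplications

Standard: 11239424 multiplications (224^3). Strassen: 5764801 multiplications (7^8, after padding to 256x256). Strassen reduces 8 recursive multiplications to 7 at each level.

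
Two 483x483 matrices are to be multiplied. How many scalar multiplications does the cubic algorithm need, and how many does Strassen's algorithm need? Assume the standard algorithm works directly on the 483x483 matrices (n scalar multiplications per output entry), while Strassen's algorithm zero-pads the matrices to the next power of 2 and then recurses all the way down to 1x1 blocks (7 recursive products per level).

Matrix multiplication for 483x483 matrices:

Strassen's algorithm requires power-of-2 dimensions. Pad 483x483 to 512x512 (next power of 2).

Standard algorithm: 483^3 = 112678587 multiplications
Strassen's algorithm: 7^(log2(512)) = 7^9 = 40353607 multiplications
Savings: 112678587 - 40353607 = 72324980 multiplications

Standard: 112678587 multiplications (483^3). Strassen: 40353607 multiplications (7^9, after padding to 512x512). Strassen reduces 8 recursive multiplications to 7 at each level.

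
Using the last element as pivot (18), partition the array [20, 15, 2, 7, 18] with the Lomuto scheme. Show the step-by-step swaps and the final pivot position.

Lomuto partition with pivot = 18:

Initial array: [20, 15, 2, 7, 18]

arr[0]=20 > 18: no swap
arr[1]=15 <= 18: swap with position 0, array becomes [15, 20, 2, 7, 18]
arr[2]=2 <= 18: swap with position 1, array becomes [15, 2, 20, 7, 18]
arr[3]=7 <= 18: swap with position 2, array becomes [15, 2, 7, 20, 18]

Place pivot at position 3: [15, 2, 7, 18, 20]
Pivot position: 3

After partitioning with pivot 18, the array becomes [15, 2, 7, 18, 20]. The pivot is placed at index 3. All elements to the left of the pivot are <= 18, and all elements to the right are > 18.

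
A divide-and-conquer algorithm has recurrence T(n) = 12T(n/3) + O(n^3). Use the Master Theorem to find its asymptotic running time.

Master Theorem for T(n) = 12T(n/3) + O(n^3):

a = 12, b = 3, c = 3
log_b(a) = log_3(12) = 2.2619

Case 3: c = 3 > log_3(12) = 2.2619
T(n) = O(n^3) = O(n^3)

For T(n) = 12T(n/3) + O(n^3): log_3(12) = 2.2619. This is Case 3 of the Master Theorem (c > log_b(a), work dominated by root), giving O(n^3).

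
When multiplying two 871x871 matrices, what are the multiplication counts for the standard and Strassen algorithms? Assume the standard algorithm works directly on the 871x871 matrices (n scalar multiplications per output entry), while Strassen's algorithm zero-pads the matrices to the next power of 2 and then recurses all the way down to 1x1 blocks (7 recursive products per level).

Matrix multiplication for 871x871 matrices:

Strassen's algorithm requires power-of-2 dimensions. Pad 871x871 to 1024x1024 (next power of 2).

Standard algorithm: 871^3 = 660776311 multiplications
Strassen's algorithm: 7^(log2(1024)) = 7^10 = 282475249 multiplications
Savings: 660776311 - 282475249 = 378301062 multiplications

Standard: 660776311 multiplications (871^3). Strassen: 282475249 multiplications (7^10, after padding to 1024x1024). Strassen reduces 8 recursive multiplications to 7 at each level.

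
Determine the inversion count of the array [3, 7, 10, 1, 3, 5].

Finding inversions in [3, 7, 10, 1, 3, 5]:

(0, 3): arr[0]=3 > arr[3]=1
(1, 3): arr[1]=7 > arr[3]=1
(1, 4): arr[1]=7 > arr[4]=3
(1, 5): arr[1]=7 > arr[5]=5
(2, 3): arr[2]=10 > arr[3]=1
(2, 4): arr[2]=10 > arr[4]=3
(2, 5): arr[2]=10 > arr[5]=5

Total inversions: 7

The array has 7 inversion(s): (0,3), (1,3), (1,4), (1,5), (2,3), (2,4), (2,5). Each pair (i,j) satisfies i < j and arr[i] > arr[j].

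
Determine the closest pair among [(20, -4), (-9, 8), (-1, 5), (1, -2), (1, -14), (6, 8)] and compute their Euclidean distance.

Computing all pairwise distances among 6 points:

d((20, -4), (-9, 8)) = 31.3847
d((20, -4), (-1, 5)) = 22.8473
d((20, -4), (1, -2)) = 19.105
d((20, -4), (1, -14)) = 21.4709
d((20, -4), (6, 8)) = 18.4391
d((-9, 8), (-1, 5)) = 8.544
d((-9, 8), (1, -2)) = 14.1421
d((-9, 8), (1, -14)) = 24.1661
d((-9, 8), (6, 8)) = 15.0
d((-1, 5), (1, -2)) = 7.2801 <-- minimum
d((-1, 5), (1, -14)) = 19.105
d((-1, 5), (6, 8)) = 7.6158
d((1, -2), (1, -14)) = 12.0
d((1, -2), (6, 8)) = 11.1803
d((1, -14), (6, 8)) = 22.561

Closest pair: (-1, 5) and (1, -2) with distance 7.2801

The closest pair is (-1, 5) and (1, -2) with Euclidean distance 7.2801. For 6 points, brute-force pairwise comparison is shown above. For large n, the divide-and-conquer algorithm (sort by x, recurse on halves, check the dividing strip) achieves O(n log n).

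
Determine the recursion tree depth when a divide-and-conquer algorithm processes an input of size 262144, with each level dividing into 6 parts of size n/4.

For divide and conquer with division factor 4:

Problem sizes at each level:
Level 0: 262144
Level 1: 65536
Level 2: 16384
Level 3: 4096
Level 4: 1024
Level 5: 256
Level 6: 64
Level 7: 16
Level 8: 4
Level 9: 1

The root is level 0 and the size-1 base case is level 9 (the tree spans levels 0 through 9, i.e. 10 levels counting the root), so the depth is the number of divisions: log_4(262144) = 9

The recursion tree depth is log_4(262144) = 9. At each level, the problem size is divided by 4, so it takes 9 divisions to reduce to a base case of size 1. The algorithm makes 6 recursive calls at each level.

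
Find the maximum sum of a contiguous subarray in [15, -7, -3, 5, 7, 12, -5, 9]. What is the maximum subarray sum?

Using Kadane's algorithm on [15, -7, -3, 5, 7, 12, -5, 9]:

Scanning through the array:
Position 1 (value -7): max_ending_here = 8, max_so_far = 15
Position 2 (value -3): max_ending_here = 5, max_so_far = 15
Position 3 (value 5): max_ending_here = 10, max_so_far = 15
Position 4 (value 7): max_ending_here = 17, max_so_far = 17
Position 5 (value 12): max_ending_here = 29, max_so_far = 29
Position 6 (value -5): max_ending_here = 24, max_so_far = 29
Position 7 (value 9): max_ending_here = 33, max_so_far = 33

Maximum subarray: [15, -7, -3, 5, 7, 12, -5, 9]
Maximum sum: 33

The maximum subarray is [15, -7, -3, 5, 7, 12, -5, 9] with sum 33. This subarray runs from index 0 to index 7.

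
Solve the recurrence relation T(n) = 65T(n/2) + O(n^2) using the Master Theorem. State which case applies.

Master Theorem for T(n) = 65T(n/2) + O(n^2):

a = 65, b = 2, c = 2
log_b(a) = log_2(65) = 6.0224

Case 1: c = 2 < log_2(65) = 6.0224
T(n) = O(n^(log_2 65))

For T(n) = 65T(n/2) + O(n^2): log_2(65) = 6.0224. This is Case 1 of the Master Theorem (c < log_b(a), work dominated by leaves), giving O(n^(log_2 65)).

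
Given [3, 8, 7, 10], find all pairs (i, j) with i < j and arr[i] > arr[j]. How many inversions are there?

Finding inversions in [3, 8, 7, 10]:

(1, 2): arr[1]=8 > arr[2]=7

Total inversions: 1

The array has 1 inversion(s): (1,2). Each pair (i,j) satisfies i < j and arr[i] > arr[j].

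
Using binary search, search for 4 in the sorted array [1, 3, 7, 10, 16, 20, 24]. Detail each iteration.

Binary search for 4 in [1, 3, 7, 10, 16, 20, 24]:

lo=0, hi=6, mid=3, arr[mid]=10 -> 10 > 4, search left half
lo=0, hi=2, mid=1, arr[mid]=3 -> 3 < 4, search right half
lo=2, hi=2, mid=2, arr[mid]=7 -> 7 > 4, search left half
lo=2 > hi=1, target 4 not found

Binary search determines that 4 is not in the array after 3 comparisons. The search space was exhausted without finding the target.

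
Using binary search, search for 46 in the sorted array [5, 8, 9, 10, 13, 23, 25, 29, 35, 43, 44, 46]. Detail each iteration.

Binary search for 46 in [5, 8, 9, 10, 13, 23, 25, 29, 35, 43, 44, 46]:

lo=0, hi=11, mid=5, arr[mid]=23 -> 23 < 46, search right half
lo=6, hi=11, mid=8, arr[mid]=35 -> 35 < 46, search right half
lo=9, hi=11, mid=10, arr[mid]=44 -> 44 < 46, search right half
lo=11, hi=11, mid=11, arr[mid]=46 -> Found target at index 11!

Binary search finds 46 at index 11 after 4 comparisons. The search repeatedly halves the search space by comparing with the middle element.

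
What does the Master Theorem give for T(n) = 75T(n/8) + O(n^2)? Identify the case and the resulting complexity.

Master Theorem for T(n) = 75T(n/8) + O(n^2):

a = 75, b = 8, c = 2
log_b(a) = log_8(75) = 2.0763

Case 1: c = 2 < log_8(75) = 2.0763
T(n) = O(n^(log_8 75))

For T(n) = 75T(n/8) + O(n^2): log_8(75) = 2.0763. This is Case 1 of the Master Theorem (c < log_b(a), work dominated by leaves), giving O(n^(log_8 75)).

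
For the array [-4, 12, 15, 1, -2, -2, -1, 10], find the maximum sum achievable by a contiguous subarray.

Using Kadane's algorithm on [-4, 12, 15, 1, -2, -2, -1, 10]:

Scanning through the array:
Position 1 (value 12): max_ending_here = 12, max_so_far = 12
Position 2 (value 15): max_ending_here = 27, max_so_far = 27
Position 3 (value 1): max_ending_here = 28, max_so_far = 28
Position 4 (value -2): max_ending_here = 26, max_so_far = 28
Position 5 (value -2): max_ending_here = 24, max_so_far = 28
Position 6 (value -1): max_ending_here = 23, max_so_far = 28
Position 7 (value 10): max_ending_here = 33, max_so_far = 33

Maximum subarray: [12, 15, 1, -2, -2, -1, 10]
Maximum sum: 33

The maximum subarray is [12, 15, 1, -2, -2, -1, 10] with sum 33. This subarray runs from index 1 to index 7.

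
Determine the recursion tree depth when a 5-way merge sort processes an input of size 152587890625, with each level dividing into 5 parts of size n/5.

For divide and conquer with division factor 5:

Problem sizes at each level:
Level 0: 152587890625
Level 1: 30517578125
Level 2: 6103515625
Level 3: 1220703125
Level 4: 244140625
Level 5: 48828125
Level 6: 9765625
Level 7: 1953125
Level 8: 390625
Level 9: 78125
Level 10: 15625
Level 11: 3125
Level 12: 625
Level 13: 125
Level 14: 25
Level 15: 5
Level 16: 1

The root is level 0 and the size-1 base case is level 16 (the tree spans levels 0 through 16, i.e. 17 levels counting the root), so the depth is the number of divisions: log_5(152587890625) = 16

The recursion tree depth is log_5(152587890625) = 16. At each level, the problem size is divided by 5, so it takes 16 divisions to reduce to a base case of size 1. The algorithm makes 5 recursive calls at each level.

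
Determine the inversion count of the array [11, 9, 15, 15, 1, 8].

Finding inversions in [11, 9, 15, 15, 1, 8]:

(0, 1): arr[0]=11 > arr[1]=9
(0, 4): arr[0]=11 > arr[4]=1
(0, 5): arr[0]=11 > arr[5]=8
(1, 4): arr[1]=9 > arr[4]=1
(1, 5): arr[1]=9 > arr[5]=8
(2, 4): arr[2]=15 > arr[4]=1
(2, 5): arr[2]=15 > arr[5]=8
(3, 4): arr[3]=15 > arr[4]=1
(3, 5): arr[3]=15 > arr[5]=8

Total inversions: 9

The array has 9 inversion(s): (0,1), (0,4), (0,5), (1,4), (1,5), (2,4), (2,5), (3,4), (3,5). Each pair (i,j) satisfies i < j and arr[i] > arr[j].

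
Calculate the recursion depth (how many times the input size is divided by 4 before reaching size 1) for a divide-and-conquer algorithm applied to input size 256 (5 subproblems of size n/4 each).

For divide and conquer with division factor 4:

Problem sizes at each level:
Level 0: 256
Level 1: 64
Level 2: 16
Level 3: 4
Level 4: 1

The root is level 0 and the size-1 base case is level 4 (the tree spans levels 0 through 4, i.e. 5 levels counting the root), so the depth is the number of divisions: log_4(256) = 4

The recursion tree depth is log_4(256) = 4. At each level, the problem size is divided by 4, so it takes 4 divisions to reduce to a base case of size 1. The algorithm makes 5 recursive calls at each level.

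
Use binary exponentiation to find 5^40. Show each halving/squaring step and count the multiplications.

Computing 5^40 by squaring (build up from 5^1; each line after the first costs one multiplication):

5^1 = 5
5^2 = (5^1)^2 = 5^2 = 25
5^4 = (5^2)^2 = 25^2 = 625
5^5 = 5 * 5^4 = 5 * 625 = 3125
5^10 = (5^5)^2 = 3125^2 = 9765625
5^20 = (5^10)^2 = 9765625^2 = 95367431640625
5^40 = (5^20)^2 = 95367431640625^2 = 9094947017729282379150390625

Result: 9094947017729282379150390625
Multiplications needed: 6 (6 lines after 5^1)

5^40 = 9094947017729282379150390625. Using exponentiation by squaring, this requires 6 multiplications. The key idea: if the exponent is even, square the half-power; if odd, multiply by the base once.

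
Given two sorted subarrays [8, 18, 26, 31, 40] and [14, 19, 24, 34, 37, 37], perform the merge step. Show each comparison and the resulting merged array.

Merging process:

Compare 8 vs 14: take 8 from left. Merged: [8]
Compare 18 vs 14: take 14 from right. Merged: [8, 14]
Compare 18 vs 19: take 18 from left. Merged: [8, 14, 18]
Compare 26 vs 19: take 19 from right. Merged: [8, 14, 18, 19]
Compare 26 vs 24: take 24 from right. Merged: [8, 14, 18, 19, 24]
Compare 26 vs 34: take 26 from left. Merged: [8, 14, 18, 19, 24, 26]
Compare 31 vs 34: take 31 from left. Merged: [8, 14, 18, 19, 24, 26, 31]
Compare 40 vs 34: take 34 from right. Merged: [8, 14, 18, 19, 24, 26, 31, 34]
Compare 40 vs 37: take 37 from right. Merged: [8, 14, 18, 19, 24, 26, 31, 34, 37]
Compare 40 vs 37: take 37 from right. Merged: [8, 14, 18, 19, 24, 26, 31, 34, 37, 37]
Append remaining from left: [40]. Merged: [8, 14, 18, 19, 24, 26, 31, 34, 37, 37, 40]

Final merged array: [8, 14, 18, 19, 24, 26, 31, 34, 37, 37, 40]
Total comparisons: 10

The merged array is [8, 14, 18, 19, 24, 26, 31, 34, 37, 37, 40], requiring 10 comparisons. The merge step runs in O(n) time where n is the total number of elements.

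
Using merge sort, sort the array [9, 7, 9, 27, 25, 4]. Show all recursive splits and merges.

Merge sort trace:

Split: [9, 7, 9, 27, 25, 4] -> [9, 7, 9] and [27, 25, 4]
  Split: [9, 7, 9] -> [9] and [7, 9]
    Split: [7, 9] -> [7] and [9]
    Merge: [7] + [9] -> [7, 9]
  Merge: [9] + [7, 9] -> [7, 9, 9]
  Split: [27, 25, 4] -> [27] and [25, 4]
    Split: [25, 4] -> [25] and [4]
    Merge: [25] + [4] -> [4, 25]
  Merge: [27] + [4, 25] -> [4, 25, 27]
Merge: [7, 9, 9] + [4, 25, 27] -> [4, 7, 9, 9, 25, 27]

Final sorted array: [4, 7, 9, 9, 25, 27]

The merge sort proceeds by recursively splitting the array and merging sorted halves.
After all merges, the sorted array is [4, 7, 9, 9, 25, 27].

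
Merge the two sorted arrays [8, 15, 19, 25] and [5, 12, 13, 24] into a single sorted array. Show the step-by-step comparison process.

Merging process:

Compare 8 vs 5: take 5 from right. Merged: [5]
Compare 8 vs 12: take 8 from left. Merged: [5, 8]
Compare 15 vs 12: take 12 from right. Merged: [5, 8, 12]
Compare 15 vs 13: take 13 from right. Merged: [5, 8, 12, 13]
Compare 15 vs 24: take 15 from left. Merged: [5, 8, 12, 13, 15]
Compare 19 vs 24: take 19 from left. Merged: [5, 8, 12, 13, 15, 19]
Compare 25 vs 24: take 24 from right. Merged: [5, 8, 12, 13, 15, 19, 24]
Append remaining from left: [25]. Merged: [5, 8, 12, 13, 15, 19, 24, 25]

Final merged array: [5, 8, 12, 13, 15, 19, 24, 25]
Total comparisons: 7

The merged array is [5, 8, 12, 13, 15, 19, 24, 25], requiring 7 comparisons. The merge step runs in O(n) time where n is the total number of elements.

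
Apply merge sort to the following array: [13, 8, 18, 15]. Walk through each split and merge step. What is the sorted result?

Merge sort trace:

Split: [13, 8, 18, 15] -> [13, 8] and [18, 15]
  Split: [13, 8] -> [13] and [8]
  Merge: [13] + [8] -> [8, 13]
  Split: [18, 15] -> [18] and [15]
  Merge: [18] + [15] -> [15, 18]
Merge: [8, 13] + [15, 18] -> [8, 13, 15, 18]

Final sorted array: [8, 13, 15, 18]

The merge sort proceeds by recursively splitting the array and merging sorted halves.
After all merges, the sorted array is [8, 13, 15, 18].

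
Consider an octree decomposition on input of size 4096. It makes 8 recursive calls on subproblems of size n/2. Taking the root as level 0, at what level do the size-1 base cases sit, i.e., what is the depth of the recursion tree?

For divide and conquer with division factor 2:

Problem sizes at each level:
Level 0: 4096
Level 1: 2048
Level 2: 1024
Level 3: 512
Level 4: 256
Level 5: 128
Level 6: 64
Level 7: 32
Level 8: 16
Level 9: 8
Level 10: 4
Level 11: 2
Level 12: 1

The root is level 0 and the size-1 base case is level 12 (the tree spans levels 0 through 12, i.e. 13 levels counting the root), so the depth is the number of divisions: log_2(4096) = 12

The recursion tree depth is log_2(4096) = 12. At each level, the problem size is divided by 2, so it takes 12 divisions to reduce to a base case of size 1. The algorithm makes 8 recursive calls at each level.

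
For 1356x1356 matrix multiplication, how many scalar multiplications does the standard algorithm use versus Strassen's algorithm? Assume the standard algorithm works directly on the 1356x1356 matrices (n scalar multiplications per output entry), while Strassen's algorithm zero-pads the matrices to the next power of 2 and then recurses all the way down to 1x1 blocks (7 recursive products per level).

Matrix multiplication for 1356x1356 matrices:

Strassen's algorithm requires power-of-2 dimensions. Pad 1356x1356 to 2048x2048 (next power of 2).

Standard algorithm: 1356^3 = 2493326016 multiplications
Strassen's algorithm: 7^(log2(2048)) = 7^11 = 1977326743 multiplications
Savings: 2493326016 - 1977326743 = 515999273 multiplications

Standard: 2493326016 multiplications (1356^3). Strassen: 1977326743 multiplications (7^11, after padding to 2048x2048). Strassen reduces 8 recursive multiplications to 7 at each level.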